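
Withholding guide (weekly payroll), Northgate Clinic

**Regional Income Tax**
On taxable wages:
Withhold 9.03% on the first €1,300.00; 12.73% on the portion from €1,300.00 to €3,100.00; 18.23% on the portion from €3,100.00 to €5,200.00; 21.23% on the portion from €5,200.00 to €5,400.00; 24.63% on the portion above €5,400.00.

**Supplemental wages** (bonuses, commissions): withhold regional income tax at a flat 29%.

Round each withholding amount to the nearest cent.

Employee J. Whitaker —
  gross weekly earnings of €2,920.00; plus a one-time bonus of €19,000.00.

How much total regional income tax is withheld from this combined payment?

Regional Income Tax: taxable = €2,920.00
  €117.39 + 12.73% × (€2,920.00 − €1,300.00) = €117.39 + 12.73% × €1,620.00 = €323.62
Supplemental (29% flat on bonus): 29% × €19,000.00 = €5,510.00
Total regional income tax: €323.62 + €5,510.00 = €5,833.62

€5,833.62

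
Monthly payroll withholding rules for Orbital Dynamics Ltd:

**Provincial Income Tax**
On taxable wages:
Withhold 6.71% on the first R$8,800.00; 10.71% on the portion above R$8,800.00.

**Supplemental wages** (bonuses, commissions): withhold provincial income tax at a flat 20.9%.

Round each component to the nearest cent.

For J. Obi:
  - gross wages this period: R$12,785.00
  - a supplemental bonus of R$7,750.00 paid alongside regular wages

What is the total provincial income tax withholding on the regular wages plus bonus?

R$2,637.02

Provincial Income Tax: taxable = R$12,785.00
  R$590.48 + 10.71% × (R$12,785.00 − R$8,800.00) = R$590.48 + 10.71% × R$3,985.00 = R$1,017.27
Supplemental (20.9% flat on bonus): 20.9% × R$7,750.00 = R$1,619.75
Total provincial income tax: R$1,017.27 + R$1,619.75 = R$2,637.02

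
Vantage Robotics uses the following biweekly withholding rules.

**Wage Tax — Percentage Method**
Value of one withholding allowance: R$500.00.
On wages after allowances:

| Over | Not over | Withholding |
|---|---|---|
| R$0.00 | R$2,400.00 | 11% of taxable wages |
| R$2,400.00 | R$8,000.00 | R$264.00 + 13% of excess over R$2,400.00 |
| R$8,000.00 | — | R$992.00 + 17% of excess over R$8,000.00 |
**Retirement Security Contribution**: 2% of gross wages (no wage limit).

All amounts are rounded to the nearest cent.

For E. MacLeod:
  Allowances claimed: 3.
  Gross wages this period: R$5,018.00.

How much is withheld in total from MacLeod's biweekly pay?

R$509.70

Wage Tax: taxable = R$5,018.00 − 3×R$500.00 = R$3,518.00
  R$264.00 + 13% × (R$3,518.00 − R$2,400.00) = R$264.00 + 13% × R$1,118.00 = R$409.34
Retirement Security Contribution: 2% × R$5,018.00 = R$100.36
Total: R$409.34 + R$100.36 = R$509.70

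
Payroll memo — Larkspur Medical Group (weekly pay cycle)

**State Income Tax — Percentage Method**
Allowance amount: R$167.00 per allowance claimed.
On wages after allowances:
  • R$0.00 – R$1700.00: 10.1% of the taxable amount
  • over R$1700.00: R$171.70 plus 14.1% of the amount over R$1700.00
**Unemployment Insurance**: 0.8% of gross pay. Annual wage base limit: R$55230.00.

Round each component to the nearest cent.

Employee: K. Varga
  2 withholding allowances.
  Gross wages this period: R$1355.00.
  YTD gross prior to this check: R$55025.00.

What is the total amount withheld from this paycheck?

State Income Tax: taxable = R$1355.00 − 2×R$167.00 = R$1021.00
  10.1% × R$1021.00 = R$103.12
Unemployment Insurance: cap R$55230.00 − YTD R$55025.00 = R$205.00 subject; 0.8% × R$205.00 = R$1.64
Total: R$103.12 + R$1.64 = R$104.76

R$104.76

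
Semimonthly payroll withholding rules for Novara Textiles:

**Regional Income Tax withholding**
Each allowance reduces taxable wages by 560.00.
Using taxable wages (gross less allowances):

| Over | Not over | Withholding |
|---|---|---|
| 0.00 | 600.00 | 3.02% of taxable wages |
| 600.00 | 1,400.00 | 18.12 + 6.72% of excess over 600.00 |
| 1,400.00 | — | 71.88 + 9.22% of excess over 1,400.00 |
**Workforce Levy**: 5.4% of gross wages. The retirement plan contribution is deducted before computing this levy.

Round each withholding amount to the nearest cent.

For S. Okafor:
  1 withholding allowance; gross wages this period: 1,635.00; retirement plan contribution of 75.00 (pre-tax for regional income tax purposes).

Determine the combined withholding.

Regional Income Tax: taxable = 1,635.00 − 75.00 − 1×560.00 = 1,000.00
  18.12 + 6.72% × (1,000.00 − 600.00) = 18.12 + 6.72% × 400.00 = 45.00
Workforce Levy: 5.4% × 1,560.00 = 84.24
Total: 45.00 + 84.24 = 129.24

129.24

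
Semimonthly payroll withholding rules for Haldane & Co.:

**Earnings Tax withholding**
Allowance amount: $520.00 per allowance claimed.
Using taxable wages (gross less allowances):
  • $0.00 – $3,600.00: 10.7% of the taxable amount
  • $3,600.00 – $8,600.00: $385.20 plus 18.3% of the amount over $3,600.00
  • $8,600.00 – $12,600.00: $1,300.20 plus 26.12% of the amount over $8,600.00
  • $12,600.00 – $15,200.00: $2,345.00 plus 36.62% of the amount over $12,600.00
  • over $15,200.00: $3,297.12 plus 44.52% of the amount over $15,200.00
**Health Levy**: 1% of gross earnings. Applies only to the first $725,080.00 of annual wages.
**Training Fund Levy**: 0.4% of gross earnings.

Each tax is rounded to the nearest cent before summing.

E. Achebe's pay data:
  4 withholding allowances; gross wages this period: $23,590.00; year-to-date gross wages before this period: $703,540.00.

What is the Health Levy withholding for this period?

$215.40

Health Levy: cap $725,080.00 − YTD $703,540.00 = $21,540.00 subject; 1% × $21,540.00 = $215.40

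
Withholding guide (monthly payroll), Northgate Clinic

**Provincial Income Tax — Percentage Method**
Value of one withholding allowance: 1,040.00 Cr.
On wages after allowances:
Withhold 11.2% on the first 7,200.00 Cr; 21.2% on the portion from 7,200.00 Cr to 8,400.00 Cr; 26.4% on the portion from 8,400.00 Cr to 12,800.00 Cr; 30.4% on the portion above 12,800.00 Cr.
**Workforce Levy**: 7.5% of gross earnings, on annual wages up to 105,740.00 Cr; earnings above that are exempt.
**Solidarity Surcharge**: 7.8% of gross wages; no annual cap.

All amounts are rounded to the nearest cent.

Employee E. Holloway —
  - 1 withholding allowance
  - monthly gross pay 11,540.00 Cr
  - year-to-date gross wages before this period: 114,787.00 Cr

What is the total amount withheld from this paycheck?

Provincial Income Tax: taxable = 11,540.00 Cr − 1×1,040.00 Cr = 10,500.00 Cr
  1,060.80 Cr + 26.4% × (10,500.00 Cr − 8,400.00 Cr) = 1,060.80 Cr + 26.4% × 2,100.00 Cr = 1,615.20 Cr
Workforce Levy: YTD 114,787.00 Cr ≥ cap 105,740.00 Cr → 0.00 Cr
Solidarity Surcharge: 7.8% × 11,540.00 Cr = 900.12 Cr
Total: 1,615.20 Cr + 0.00 Cr + 900.12 Cr = 2,515.32 Cr

2,515.32 Cr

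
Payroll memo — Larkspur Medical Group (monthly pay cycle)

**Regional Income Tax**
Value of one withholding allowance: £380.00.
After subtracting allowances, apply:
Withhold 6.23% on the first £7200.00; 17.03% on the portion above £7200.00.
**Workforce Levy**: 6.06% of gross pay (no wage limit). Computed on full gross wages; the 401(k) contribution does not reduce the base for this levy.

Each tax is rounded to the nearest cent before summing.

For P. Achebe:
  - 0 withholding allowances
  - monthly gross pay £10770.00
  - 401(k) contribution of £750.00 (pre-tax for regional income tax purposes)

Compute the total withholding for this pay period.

£1581.47

Regional Income Tax: taxable = £10770.00 − £750.00 = £10020.00
  £448.56 + 17.03% × (£10020.00 − £7200.00) = £448.56 + 17.03% × £2820.00 = £928.81
Workforce Levy: 6.06% × £10770.00 = £652.66
Total: £928.81 + £652.66 = £1581.47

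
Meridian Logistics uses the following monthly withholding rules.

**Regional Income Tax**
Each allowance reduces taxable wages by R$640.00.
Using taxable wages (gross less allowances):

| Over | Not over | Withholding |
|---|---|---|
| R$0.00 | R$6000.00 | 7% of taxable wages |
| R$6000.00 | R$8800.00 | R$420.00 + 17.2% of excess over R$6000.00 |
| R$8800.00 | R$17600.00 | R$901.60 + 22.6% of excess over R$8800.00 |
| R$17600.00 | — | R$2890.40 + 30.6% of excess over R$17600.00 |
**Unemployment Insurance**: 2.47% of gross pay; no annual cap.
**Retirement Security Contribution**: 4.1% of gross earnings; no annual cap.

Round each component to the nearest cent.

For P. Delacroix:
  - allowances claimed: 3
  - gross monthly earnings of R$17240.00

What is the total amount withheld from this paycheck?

Regional Income Tax: taxable = R$17240.00 − 3×R$640.00 = R$15320.00
  R$901.60 + 22.6% × (R$15320.00 − R$8800.00) = R$901.60 + 22.6% × R$6520.00 = R$2375.12
Unemployment Insurance: 2.47% × R$17240.00 = R$425.83
Retirement Security Contribution: 4.1% × R$17240.00 = R$706.84
Total: R$2375.12 + R$425.83 + R$706.84 = R$3507.79

R$3507.79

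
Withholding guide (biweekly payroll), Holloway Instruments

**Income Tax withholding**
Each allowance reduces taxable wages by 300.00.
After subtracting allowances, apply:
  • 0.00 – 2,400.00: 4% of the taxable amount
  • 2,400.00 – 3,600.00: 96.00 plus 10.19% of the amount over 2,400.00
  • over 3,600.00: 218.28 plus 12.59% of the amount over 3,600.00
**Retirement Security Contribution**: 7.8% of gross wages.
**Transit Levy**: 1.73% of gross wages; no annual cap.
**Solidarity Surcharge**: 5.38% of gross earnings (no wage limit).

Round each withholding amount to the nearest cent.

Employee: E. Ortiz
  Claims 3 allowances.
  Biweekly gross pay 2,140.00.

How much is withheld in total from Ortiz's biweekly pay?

368.67

Income Tax: taxable = 2,140.00 − 3×300.00 = 1,240.00
  4% × 1,240.00 = 49.60
Retirement Security Contribution: 7.8% × 2,140.00 = 166.92
Transit Levy: 1.73% × 2,140.00 = 37.02
Solidarity Surcharge: 5.38% × 2,140.00 = 115.13
Total: 49.60 + 166.92 + 37.02 + 115.13 = 368.67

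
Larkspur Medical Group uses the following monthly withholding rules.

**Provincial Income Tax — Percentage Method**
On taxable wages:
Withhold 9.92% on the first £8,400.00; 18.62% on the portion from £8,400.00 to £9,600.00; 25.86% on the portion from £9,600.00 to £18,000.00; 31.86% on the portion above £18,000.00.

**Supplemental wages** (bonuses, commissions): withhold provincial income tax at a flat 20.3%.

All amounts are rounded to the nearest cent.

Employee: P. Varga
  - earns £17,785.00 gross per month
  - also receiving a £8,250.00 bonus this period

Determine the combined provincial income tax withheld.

Provincial Income Tax: taxable = £17,785.00
  £1,056.72 + 25.86% × (£17,785.00 − £9,600.00) = £1,056.72 + 25.86% × £8,185.00 = £3,173.36
Supplemental (20.3% flat on bonus): 20.3% × £8,250.00 = £1,674.75
Total provincial income tax: £3,173.36 + £1,674.75 = £4,848.11

£4,848.11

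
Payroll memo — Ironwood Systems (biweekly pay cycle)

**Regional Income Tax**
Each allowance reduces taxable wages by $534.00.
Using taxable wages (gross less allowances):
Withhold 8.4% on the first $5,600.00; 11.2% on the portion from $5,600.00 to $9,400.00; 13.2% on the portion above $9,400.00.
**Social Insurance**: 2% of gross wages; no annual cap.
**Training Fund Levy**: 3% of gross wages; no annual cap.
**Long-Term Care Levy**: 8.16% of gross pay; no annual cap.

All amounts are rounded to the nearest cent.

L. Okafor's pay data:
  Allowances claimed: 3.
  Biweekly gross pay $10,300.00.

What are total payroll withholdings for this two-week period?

$2,172.86

Regional Income Tax: taxable = $10,300.00 − 3×$534.00 = $8,698.00
  $470.40 + 11.2% × ($8,698.00 − $5,600.00) = $470.40 + 11.2% × $3,098.00 = $817.38
Social Insurance: 2% × $10,300.00 = $206.00
Training Fund Levy: 3% × $10,300.00 = $309.00
Long-Term Care Levy: 8.16% × $10,300.00 = $840.48
Total: $817.38 + $206.00 + $309.00 + $840.48 = $2,172.86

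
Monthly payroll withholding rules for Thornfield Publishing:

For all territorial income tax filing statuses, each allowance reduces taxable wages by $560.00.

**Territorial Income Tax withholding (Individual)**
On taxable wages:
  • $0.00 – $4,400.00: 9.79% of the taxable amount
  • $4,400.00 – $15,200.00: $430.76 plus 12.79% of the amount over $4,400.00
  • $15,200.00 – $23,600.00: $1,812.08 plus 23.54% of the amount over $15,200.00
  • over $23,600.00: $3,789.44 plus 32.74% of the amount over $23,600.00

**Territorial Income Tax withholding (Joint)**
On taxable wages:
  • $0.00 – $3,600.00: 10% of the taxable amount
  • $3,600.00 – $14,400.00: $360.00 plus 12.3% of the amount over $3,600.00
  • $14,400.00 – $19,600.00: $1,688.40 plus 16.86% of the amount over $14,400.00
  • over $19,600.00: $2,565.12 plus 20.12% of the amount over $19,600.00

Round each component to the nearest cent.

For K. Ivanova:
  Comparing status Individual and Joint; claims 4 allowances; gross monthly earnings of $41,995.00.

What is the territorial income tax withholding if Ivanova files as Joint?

$6,620.31

Territorial Income Tax (Joint): taxable = $41,995.00 − 4×$560.00 = $39,755.00
  $2,565.12 + 20.12% × ($39,755.00 − $19,600.00) = $2,565.12 + 20.12% × $20,155.00 = $6,620.31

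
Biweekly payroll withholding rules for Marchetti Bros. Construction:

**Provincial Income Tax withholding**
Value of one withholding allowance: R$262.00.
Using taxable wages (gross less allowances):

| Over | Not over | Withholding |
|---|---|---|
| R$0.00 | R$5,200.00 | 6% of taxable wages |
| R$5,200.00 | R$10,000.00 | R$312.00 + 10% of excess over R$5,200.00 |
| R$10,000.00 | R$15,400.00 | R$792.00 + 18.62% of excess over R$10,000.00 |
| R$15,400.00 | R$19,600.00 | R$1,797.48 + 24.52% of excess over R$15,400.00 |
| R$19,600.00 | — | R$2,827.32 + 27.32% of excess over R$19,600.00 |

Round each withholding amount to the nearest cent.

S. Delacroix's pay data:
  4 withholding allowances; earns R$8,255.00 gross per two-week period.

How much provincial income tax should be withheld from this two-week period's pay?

R$512.70

Provincial Income Tax: taxable = R$8,255.00 − 4×R$262.00 = R$7,207.00
  R$312.00 + 10% × (R$7,207.00 − R$5,200.00) = R$312.00 + 10% × R$2,007.00 = R$512.70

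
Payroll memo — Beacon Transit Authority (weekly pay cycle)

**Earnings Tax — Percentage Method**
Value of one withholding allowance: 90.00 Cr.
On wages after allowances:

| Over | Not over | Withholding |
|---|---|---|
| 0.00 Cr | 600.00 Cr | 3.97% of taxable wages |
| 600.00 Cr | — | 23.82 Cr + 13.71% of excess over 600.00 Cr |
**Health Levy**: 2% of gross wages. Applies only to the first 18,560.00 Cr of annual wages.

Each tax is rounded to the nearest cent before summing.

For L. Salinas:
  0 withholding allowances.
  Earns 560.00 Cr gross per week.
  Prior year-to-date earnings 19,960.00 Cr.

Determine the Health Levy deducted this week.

0.00 Cr

Health Levy: YTD 19,960.00 Cr ≥ cap 18,560.00 Cr → 0.00 Cr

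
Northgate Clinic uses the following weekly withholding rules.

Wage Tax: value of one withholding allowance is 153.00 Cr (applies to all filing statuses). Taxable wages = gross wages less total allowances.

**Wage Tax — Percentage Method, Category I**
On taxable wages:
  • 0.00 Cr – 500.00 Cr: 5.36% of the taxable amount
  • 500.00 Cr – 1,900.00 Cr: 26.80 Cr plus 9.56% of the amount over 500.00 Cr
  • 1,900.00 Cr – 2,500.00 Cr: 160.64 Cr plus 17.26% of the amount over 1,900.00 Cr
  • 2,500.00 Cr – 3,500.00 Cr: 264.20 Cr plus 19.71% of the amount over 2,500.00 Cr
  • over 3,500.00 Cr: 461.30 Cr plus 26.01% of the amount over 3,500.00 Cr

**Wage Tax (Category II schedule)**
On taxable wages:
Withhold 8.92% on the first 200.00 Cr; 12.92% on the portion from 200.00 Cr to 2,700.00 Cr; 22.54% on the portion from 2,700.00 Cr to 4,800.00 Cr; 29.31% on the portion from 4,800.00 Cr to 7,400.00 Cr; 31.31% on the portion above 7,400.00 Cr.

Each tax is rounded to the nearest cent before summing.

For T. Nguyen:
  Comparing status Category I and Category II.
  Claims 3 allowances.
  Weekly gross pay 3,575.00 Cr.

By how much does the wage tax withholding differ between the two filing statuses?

Wage Tax (Category I): taxable = 3,575.00 Cr − 3×153.00 Cr = 3,116.00 Cr
  264.20 Cr + 19.71% × (3,116.00 Cr − 2,500.00 Cr) = 264.20 Cr + 19.71% × 616.00 Cr = 385.61 Cr
Wage Tax (Category II): taxable = 3,575.00 Cr − 3×153.00 Cr = 3,116.00 Cr
  340.84 Cr + 22.54% × (3,116.00 Cr − 2,700.00 Cr) = 340.84 Cr + 22.54% × 416.00 Cr = 434.61 Cr
Difference: |385.61 Cr − 434.61 Cr| = 49.00 Cr (higher under Category II)

49.00 Cr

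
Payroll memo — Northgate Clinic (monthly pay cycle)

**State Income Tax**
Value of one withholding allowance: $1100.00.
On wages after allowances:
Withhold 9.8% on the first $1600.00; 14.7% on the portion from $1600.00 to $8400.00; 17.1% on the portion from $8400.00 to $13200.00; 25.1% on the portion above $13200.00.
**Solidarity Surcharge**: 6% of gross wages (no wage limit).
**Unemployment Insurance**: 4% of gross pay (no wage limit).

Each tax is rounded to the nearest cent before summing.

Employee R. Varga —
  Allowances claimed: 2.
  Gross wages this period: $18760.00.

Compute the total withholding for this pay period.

State Income Tax: taxable = $18760.00 − 2×$1100.00 = $16560.00
  $1977.20 + 25.1% × ($16560.00 − $13200.00) = $1977.20 + 25.1% × $3360.00 = $2820.56
Solidarity Surcharge: 6% × $18760.00 = $1125.60
Unemployment Insurance: 4% × $18760.00 = $750.40
Total: $2820.56 + $1125.60 + $750.40 = $4696.56

$4696.56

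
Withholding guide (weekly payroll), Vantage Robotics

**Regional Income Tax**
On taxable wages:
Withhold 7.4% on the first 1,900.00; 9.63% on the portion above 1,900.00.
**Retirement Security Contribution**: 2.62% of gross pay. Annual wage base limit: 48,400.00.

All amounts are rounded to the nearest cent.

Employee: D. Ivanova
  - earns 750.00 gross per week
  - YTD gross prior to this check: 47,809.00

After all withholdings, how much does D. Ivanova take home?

Regional Income Tax: taxable = 750.00
  7.4% × 750.00 = 55.50
Retirement Security Contribution: cap 48,400.00 − YTD 47,809.00 = 591.00 subject; 2.62% × 591.00 = 15.48
Total withheld: 55.50 + 15.48 = 70.98
Net pay: 750.00 − 70.98 = 679.02

679.02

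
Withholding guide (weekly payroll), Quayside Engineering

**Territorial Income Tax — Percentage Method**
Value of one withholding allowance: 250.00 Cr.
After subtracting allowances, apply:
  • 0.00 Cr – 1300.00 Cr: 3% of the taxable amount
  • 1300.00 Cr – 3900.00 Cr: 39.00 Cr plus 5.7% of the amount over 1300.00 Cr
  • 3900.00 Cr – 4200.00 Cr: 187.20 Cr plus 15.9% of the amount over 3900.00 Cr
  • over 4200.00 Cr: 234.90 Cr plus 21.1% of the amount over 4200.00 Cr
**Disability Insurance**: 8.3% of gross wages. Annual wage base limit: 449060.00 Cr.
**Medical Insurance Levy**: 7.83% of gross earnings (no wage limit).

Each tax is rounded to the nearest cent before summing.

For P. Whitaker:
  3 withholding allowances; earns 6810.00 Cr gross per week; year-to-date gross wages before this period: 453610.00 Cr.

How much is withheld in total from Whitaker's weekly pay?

1160.58 Cr

Territorial Income Tax: taxable = 6810.00 Cr − 3×250.00 Cr = 6060.00 Cr
  234.90 Cr + 21.1% × (6060.00 Cr − 4200.00 Cr) = 234.90 Cr + 21.1% × 1860.00 Cr = 627.36 Cr
Disability Insurance: YTD 453610.00 Cr ≥ cap 449060.00 Cr → 0.00 Cr
Medical Insurance Levy: 7.83% × 6810.00 Cr = 533.22 Cr
Total: 627.36 Cr + 0.00 Cr + 533.22 Cr = 1160.58 Cr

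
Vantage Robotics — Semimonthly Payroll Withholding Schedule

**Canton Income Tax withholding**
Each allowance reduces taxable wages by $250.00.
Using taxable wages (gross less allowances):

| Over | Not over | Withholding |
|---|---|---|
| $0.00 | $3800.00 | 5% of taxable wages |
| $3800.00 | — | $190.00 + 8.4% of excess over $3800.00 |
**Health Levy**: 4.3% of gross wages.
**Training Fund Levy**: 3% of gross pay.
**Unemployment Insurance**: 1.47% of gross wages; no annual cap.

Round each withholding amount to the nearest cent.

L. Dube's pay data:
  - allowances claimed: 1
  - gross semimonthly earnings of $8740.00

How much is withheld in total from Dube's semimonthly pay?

Canton Income Tax: taxable = $8740.00 − 1×$250.00 = $8490.00
  $190.00 + 8.4% × ($8490.00 − $3800.00) = $190.00 + 8.4% × $4690.00 = $583.96
Health Levy: 4.3% × $8740.00 = $375.82
Training Fund Levy: 3% × $8740.00 = $262.20
Unemployment Insurance: 1.47% × $8740.00 = $128.48
Total: $583.96 + $375.82 + $262.20 + $128.48 = $1350.46

$1350.46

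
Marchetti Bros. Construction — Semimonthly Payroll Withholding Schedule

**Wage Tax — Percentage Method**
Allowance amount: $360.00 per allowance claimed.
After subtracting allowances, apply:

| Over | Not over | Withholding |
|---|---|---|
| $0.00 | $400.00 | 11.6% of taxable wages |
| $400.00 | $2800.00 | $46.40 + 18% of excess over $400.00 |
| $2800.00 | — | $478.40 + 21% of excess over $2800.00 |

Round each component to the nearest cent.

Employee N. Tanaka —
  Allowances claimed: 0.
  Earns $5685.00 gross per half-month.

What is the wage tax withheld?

Wage Tax: taxable = $5685.00
  $478.40 + 21% × ($5685.00 − $2800.00) = $478.40 + 21% × $2885.00 = $1084.25

$1084.25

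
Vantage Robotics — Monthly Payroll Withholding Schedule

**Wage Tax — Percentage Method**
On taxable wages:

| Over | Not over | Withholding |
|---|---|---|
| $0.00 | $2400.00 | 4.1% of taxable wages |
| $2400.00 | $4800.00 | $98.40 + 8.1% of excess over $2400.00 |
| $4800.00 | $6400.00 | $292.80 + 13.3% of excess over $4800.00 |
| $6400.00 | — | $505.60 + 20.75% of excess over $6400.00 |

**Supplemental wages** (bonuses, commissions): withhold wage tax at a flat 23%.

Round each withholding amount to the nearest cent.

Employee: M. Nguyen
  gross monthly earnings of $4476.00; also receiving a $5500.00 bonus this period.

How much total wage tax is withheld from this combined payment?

$1531.56

Wage Tax: taxable = $4476.00
  $98.40 + 8.1% × ($4476.00 − $2400.00) = $98.40 + 8.1% × $2076.00 = $266.56
Supplemental (23% flat on bonus): 23% × $5500.00 = $1265.00
Total wage tax: $266.56 + $1265.00 = $1531.56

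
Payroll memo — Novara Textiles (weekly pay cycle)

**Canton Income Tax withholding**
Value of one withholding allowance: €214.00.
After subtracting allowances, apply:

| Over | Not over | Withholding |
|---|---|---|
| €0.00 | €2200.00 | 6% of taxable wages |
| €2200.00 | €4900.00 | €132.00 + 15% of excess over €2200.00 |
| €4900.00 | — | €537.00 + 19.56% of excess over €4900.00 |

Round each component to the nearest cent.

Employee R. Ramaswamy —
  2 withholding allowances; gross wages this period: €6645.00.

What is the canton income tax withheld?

Canton Income Tax: taxable = €6645.00 − 2×€214.00 = €6217.00
  €537.00 + 19.56% × (€6217.00 − €4900.00) = €537.00 + 19.56% × €1317.00 = €794.61

€794.61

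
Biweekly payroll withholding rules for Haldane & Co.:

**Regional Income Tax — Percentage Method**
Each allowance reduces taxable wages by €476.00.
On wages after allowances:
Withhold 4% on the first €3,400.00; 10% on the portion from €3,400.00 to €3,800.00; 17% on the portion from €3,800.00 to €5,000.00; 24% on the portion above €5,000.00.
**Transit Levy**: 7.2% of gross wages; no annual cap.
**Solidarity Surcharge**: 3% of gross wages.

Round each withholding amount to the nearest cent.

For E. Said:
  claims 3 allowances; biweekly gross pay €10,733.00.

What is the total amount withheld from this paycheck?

Regional Income Tax: taxable = €10,733.00 − 3×€476.00 = €9,305.00
  €380.00 + 24% × (€9,305.00 − €5,000.00) = €380.00 + 24% × €4,305.00 = €1,413.20
Transit Levy: 7.2% × €10,733.00 = €772.78
Solidarity Surcharge: 3% × €10,733.00 = €321.99
Total: €1,413.20 + €772.78 + €321.99 = €2,507.97

€2,507.97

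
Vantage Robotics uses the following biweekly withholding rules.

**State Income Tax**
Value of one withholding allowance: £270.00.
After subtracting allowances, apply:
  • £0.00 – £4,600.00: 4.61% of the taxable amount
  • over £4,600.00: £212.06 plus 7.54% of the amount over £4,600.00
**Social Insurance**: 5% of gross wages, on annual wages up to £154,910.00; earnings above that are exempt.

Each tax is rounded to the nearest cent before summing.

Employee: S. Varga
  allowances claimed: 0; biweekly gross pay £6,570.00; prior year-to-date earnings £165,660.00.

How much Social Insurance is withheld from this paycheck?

Social Insurance: YTD £165,660.00 ≥ cap £154,910.00 → £0.00

£0.00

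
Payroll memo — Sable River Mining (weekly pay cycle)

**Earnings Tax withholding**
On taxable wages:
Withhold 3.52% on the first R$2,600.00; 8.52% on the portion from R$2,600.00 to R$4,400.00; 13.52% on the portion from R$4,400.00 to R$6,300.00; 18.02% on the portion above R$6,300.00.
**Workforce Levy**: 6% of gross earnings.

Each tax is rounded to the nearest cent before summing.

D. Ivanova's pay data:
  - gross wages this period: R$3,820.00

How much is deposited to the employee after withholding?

Earnings Tax: taxable = R$3,820.00
  R$91.52 + 8.52% × (R$3,820.00 − R$2,600.00) = R$91.52 + 8.52% × R$1,220.00 = R$195.46
Workforce Levy: 6% × R$3,820.00 = R$229.20
Total withheld: R$195.46 + R$229.20 = R$424.66
Net pay: R$3,820.00 − R$424.66 = R$3,395.34

R$3,395.34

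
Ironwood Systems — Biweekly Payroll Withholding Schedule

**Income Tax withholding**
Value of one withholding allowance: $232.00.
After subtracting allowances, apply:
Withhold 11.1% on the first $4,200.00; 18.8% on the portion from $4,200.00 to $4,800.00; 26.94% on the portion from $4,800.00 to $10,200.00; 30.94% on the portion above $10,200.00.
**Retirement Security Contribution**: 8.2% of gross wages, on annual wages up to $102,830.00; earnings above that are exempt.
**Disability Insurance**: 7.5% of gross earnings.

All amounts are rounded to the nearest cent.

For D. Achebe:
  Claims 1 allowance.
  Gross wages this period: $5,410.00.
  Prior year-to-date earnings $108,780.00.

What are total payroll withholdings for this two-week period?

Income Tax: taxable = $5,410.00 − 1×$232.00 = $5,178.00
  $579.00 + 26.94% × ($5,178.00 − $4,800.00) = $579.00 + 26.94% × $378.00 = $680.83
Retirement Security Contribution: YTD $108,780.00 ≥ cap $102,830.00 → $0.00
Disability Insurance: 7.5% × $5,410.00 = $405.75
Total: $680.83 + $0.00 + $405.75 = $1,086.58

$1,086.58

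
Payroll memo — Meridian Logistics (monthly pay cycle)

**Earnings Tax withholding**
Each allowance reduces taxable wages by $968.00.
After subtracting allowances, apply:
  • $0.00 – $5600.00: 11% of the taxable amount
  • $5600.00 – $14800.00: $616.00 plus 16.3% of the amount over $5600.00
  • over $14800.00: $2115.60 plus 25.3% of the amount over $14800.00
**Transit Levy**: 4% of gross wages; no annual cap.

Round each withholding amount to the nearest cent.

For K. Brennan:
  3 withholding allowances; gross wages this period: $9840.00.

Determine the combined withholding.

Earnings Tax: taxable = $9840.00 − 3×$968.00 = $6936.00
  $616.00 + 16.3% × ($6936.00 − $5600.00) = $616.00 + 16.3% × $1336.00 = $833.77
Transit Levy: 4% × $9840.00 = $393.60
Total: $833.77 + $393.60 = $1227.37

$1227.37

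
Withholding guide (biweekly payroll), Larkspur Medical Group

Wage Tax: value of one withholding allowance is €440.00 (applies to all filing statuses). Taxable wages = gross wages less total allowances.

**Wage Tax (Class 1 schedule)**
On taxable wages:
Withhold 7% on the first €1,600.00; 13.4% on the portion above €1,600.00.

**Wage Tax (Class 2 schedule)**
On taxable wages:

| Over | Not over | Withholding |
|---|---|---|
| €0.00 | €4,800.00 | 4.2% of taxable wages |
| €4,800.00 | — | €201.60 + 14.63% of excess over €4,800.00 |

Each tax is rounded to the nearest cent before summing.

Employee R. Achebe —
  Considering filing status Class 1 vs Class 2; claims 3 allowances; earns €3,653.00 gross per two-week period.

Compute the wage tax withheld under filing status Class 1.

€210.22

Wage Tax (Class 1): taxable = €3,653.00 − 3×€440.00 = €2,333.00
  €112.00 + 13.4% × (€2,333.00 − €1,600.00) = €112.00 + 13.4% × €733.00 = €210.22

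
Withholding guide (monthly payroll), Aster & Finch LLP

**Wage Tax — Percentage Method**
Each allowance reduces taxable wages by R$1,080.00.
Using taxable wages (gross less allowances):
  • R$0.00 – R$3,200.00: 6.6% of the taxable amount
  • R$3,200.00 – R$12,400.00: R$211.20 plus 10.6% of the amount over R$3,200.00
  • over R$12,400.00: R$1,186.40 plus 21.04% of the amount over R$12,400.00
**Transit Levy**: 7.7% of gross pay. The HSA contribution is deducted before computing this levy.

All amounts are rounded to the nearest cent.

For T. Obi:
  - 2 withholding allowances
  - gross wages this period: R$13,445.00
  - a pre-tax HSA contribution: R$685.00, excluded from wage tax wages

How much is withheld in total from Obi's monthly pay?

Wage Tax: taxable = R$13,445.00 − R$685.00 − 2×R$1,080.00 = R$10,600.00
  R$211.20 + 10.6% × (R$10,600.00 − R$3,200.00) = R$211.20 + 10.6% × R$7,400.00 = R$995.60
Transit Levy: 7.7% × R$12,760.00 = R$982.52
Total: R$995.60 + R$982.52 = R$1,978.12

R$1,978.12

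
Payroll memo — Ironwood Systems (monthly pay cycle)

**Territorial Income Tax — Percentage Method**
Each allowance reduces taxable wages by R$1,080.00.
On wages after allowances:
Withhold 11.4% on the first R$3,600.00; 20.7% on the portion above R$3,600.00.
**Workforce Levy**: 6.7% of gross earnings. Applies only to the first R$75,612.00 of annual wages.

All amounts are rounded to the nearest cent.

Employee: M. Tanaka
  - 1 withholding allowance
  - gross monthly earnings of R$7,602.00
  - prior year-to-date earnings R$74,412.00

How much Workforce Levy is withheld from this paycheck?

R$80.40

Workforce Levy: cap R$75,612.00 − YTD R$74,412.00 = R$1,200.00 subject; 6.7% × R$1,200.00 = R$80.40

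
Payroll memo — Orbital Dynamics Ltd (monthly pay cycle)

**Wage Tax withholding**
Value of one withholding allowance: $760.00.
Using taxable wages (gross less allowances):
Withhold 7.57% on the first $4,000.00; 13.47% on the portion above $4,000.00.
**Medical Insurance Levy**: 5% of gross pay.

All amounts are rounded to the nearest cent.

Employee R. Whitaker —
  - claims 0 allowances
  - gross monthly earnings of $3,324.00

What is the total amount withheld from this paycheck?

Wage Tax: taxable = $3,324.00
  7.57% × $3,324.00 = $251.63
Medical Insurance Levy: 5% × $3,324.00 = $166.20
Total: $251.63 + $166.20 = $417.83

$417.83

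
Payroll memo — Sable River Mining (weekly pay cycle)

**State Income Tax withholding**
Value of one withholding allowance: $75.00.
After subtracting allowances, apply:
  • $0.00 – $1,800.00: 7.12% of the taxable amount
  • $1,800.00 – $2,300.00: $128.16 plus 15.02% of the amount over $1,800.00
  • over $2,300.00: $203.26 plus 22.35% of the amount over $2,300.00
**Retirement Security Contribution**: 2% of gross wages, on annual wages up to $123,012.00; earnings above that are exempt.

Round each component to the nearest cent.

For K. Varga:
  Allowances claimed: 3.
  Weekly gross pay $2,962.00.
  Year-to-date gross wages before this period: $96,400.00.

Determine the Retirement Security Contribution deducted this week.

$59.24

Retirement Security Contribution: 2% × $2,962.00 = $59.24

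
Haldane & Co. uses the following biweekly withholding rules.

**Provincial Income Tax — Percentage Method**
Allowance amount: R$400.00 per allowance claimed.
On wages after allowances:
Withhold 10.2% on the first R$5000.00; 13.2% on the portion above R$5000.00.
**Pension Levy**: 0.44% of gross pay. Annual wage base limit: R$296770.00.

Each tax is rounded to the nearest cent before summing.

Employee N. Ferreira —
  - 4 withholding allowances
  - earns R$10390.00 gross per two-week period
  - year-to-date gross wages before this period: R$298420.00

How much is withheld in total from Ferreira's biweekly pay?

R$1010.28

Provincial Income Tax: taxable = R$10390.00 − 4×R$400.00 = R$8790.00
  R$510.00 + 13.2% × (R$8790.00 − R$5000.00) = R$510.00 + 13.2% × R$3790.00 = R$1010.28
Pension Levy: YTD R$298420.00 ≥ cap R$296770.00 → R$0.00
Total: R$1010.28 + R$0.00 = R$1010.28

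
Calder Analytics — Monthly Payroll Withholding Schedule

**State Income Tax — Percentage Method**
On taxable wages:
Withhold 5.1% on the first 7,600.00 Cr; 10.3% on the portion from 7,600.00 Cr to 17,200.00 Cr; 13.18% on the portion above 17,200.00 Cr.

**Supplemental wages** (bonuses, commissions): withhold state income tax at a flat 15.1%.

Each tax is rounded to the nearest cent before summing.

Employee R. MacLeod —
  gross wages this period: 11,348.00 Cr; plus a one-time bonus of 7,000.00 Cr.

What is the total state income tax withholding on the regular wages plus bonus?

State Income Tax: taxable = 11,348.00 Cr
  387.60 Cr + 10.3% × (11,348.00 Cr − 7,600.00 Cr) = 387.60 Cr + 10.3% × 3,748.00 Cr = 773.64 Cr
Supplemental (15.1% flat on bonus): 15.1% × 7,000.00 Cr = 1,057.00 Cr
Total state income tax: 773.64 Cr + 1,057.00 Cr = 1,830.64 Cr

1,830.64 Cr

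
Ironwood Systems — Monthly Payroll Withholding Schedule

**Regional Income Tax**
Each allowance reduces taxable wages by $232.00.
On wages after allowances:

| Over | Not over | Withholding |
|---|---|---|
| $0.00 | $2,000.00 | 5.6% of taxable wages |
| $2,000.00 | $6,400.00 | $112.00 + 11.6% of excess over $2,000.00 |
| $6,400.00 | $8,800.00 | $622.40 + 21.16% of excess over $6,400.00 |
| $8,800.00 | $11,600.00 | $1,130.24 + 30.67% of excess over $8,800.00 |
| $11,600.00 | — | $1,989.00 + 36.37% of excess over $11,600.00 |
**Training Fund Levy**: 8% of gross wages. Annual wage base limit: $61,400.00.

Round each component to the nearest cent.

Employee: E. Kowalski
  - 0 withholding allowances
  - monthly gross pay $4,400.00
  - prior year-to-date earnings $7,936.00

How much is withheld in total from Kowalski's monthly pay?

Regional Income Tax: taxable = $4,400.00
  $112.00 + 11.6% × ($4,400.00 − $2,000.00) = $112.00 + 11.6% × $2,400.00 = $390.40
Training Fund Levy: 8% × $4,400.00 = $352.00
Total: $390.40 + $352.00 = $742.40

$742.40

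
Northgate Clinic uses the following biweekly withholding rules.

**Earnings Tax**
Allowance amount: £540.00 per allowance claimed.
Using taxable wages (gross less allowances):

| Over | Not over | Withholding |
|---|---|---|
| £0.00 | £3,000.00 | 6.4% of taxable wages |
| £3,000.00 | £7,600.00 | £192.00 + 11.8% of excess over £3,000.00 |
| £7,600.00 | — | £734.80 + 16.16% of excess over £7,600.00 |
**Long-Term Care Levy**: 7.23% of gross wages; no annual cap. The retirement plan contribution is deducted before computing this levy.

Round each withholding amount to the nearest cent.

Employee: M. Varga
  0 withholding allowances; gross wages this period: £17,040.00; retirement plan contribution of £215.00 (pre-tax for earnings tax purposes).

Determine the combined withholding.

£3,442.01

Earnings Tax: taxable = £17,040.00 − £215.00 = £16,825.00
  £734.80 + 16.16% × (£16,825.00 − £7,600.00) = £734.80 + 16.16% × £9,225.00 = £2,225.56
Long-Term Care Levy: 7.23% × £16,825.00 = £1,216.45
Total: £2,225.56 + £1,216.45 = £3,442.01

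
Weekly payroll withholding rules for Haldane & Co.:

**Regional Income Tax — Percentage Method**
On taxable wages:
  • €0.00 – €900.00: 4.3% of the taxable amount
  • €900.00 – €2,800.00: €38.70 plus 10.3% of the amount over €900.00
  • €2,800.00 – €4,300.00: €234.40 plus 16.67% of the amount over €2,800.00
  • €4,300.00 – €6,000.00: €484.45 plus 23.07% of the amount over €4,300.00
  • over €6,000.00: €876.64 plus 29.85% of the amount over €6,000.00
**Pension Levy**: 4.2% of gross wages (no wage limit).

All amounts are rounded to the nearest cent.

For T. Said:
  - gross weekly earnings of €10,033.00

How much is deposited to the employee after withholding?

€7,531.12

Regional Income Tax: taxable = €10,033.00
  €876.64 + 29.85% × (€10,033.00 − €6,000.00) = €876.64 + 29.85% × €4,033.00 = €2,080.49
Pension Levy: 4.2% × €10,033.00 = €421.39
Total withheld: €2,080.49 + €421.39 = €2,501.88
Net pay: €10,033.00 − €2,501.88 = €7,531.12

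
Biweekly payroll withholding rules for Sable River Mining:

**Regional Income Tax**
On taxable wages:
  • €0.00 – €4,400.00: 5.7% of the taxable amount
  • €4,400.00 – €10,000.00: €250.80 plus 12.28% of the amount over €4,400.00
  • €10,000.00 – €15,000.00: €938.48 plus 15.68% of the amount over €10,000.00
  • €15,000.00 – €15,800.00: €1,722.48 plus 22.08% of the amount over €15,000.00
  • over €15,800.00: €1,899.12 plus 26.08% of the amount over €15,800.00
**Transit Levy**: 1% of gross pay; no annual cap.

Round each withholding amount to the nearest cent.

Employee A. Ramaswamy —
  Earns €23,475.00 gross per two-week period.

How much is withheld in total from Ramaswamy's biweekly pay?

€4,135.51

Regional Income Tax: taxable = €23,475.00
  €1,899.12 + 26.08% × (€23,475.00 − €15,800.00) = €1,899.12 + 26.08% × €7,675.00 = €3,900.76
Transit Levy: 1% × €23,475.00 = €234.75
Total: €3,900.76 + €234.75 = €4,135.51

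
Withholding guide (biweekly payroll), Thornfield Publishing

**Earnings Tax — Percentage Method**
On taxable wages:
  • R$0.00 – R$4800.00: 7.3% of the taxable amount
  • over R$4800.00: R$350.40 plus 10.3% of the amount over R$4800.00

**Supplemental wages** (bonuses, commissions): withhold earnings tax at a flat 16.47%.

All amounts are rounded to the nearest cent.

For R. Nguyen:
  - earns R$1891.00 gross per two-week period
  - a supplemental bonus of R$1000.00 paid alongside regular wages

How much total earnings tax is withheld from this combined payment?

Earnings Tax: taxable = R$1891.00
  7.3% × R$1891.00 = R$138.04
Supplemental (16.47% flat on bonus): 16.47% × R$1000.00 = R$164.70
Total earnings tax: R$138.04 + R$164.70 = R$302.74

R$302.74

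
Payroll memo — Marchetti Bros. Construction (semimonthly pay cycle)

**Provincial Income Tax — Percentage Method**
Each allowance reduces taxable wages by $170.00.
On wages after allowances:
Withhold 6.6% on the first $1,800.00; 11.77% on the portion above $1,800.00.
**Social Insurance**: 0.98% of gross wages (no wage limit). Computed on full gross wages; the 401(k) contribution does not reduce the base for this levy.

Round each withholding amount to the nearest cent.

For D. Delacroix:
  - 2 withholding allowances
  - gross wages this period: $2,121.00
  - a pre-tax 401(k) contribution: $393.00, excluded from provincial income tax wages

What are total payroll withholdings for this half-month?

Provincial Income Tax: taxable = $2,121.00 − $393.00 − 2×$170.00 = $1,388.00
  6.6% × $1,388.00 = $91.61
Social Insurance: 0.98% × $2,121.00 = $20.79
Total: $91.61 + $20.79 = $112.40

$112.40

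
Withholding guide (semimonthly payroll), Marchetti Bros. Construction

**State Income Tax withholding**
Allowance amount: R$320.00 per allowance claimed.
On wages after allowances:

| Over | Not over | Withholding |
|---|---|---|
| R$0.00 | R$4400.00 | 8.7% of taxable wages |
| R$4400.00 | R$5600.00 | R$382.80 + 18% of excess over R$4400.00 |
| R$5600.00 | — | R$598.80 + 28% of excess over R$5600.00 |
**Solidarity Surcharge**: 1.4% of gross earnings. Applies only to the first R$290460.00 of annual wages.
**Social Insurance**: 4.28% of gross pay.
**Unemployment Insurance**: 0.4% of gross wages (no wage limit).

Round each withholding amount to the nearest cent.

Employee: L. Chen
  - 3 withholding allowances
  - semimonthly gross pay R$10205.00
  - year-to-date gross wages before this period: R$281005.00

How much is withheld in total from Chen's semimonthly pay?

State Income Tax: taxable = R$10205.00 − 3×R$320.00 = R$9245.00
  R$598.80 + 28% × (R$9245.00 − R$5600.00) = R$598.80 + 28% × R$3645.00 = R$1619.40
Solidarity Surcharge: cap R$290460.00 − YTD R$281005.00 = R$9455.00 subject; 1.4% × R$9455.00 = R$132.37
Social Insurance: 4.28% × R$10205.00 = R$436.77
Unemployment Insurance: 0.4% × R$10205.00 = R$40.82
Total: R$1619.40 + R$132.37 + R$436.77 + R$40.82 = R$2229.36

R$2229.36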